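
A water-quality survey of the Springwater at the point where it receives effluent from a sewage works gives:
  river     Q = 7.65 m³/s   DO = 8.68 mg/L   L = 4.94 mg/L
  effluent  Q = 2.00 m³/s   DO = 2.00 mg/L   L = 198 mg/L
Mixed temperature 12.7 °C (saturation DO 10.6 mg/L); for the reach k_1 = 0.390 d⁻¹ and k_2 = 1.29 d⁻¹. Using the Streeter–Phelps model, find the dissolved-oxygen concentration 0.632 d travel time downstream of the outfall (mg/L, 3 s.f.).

DO ≈ 2.53 mg/L

Mixed DO = (7.65×8.68 + 2.00×2.00)/(7.65+2.00) = 70.40/9.650 = 7.296 mg/L.
Mixed L₀ = (7.65×4.94 + 2.00×198)/(9.650) = 433.8/9.650 = 44.95 mg/L.
Initial deficit D₀ = C_s − DO₀ = 10.6 − 7.296 = 3.304 mg/L.
D(0.632) = [0.390×44.95/(1.29−0.390)](e^(−0.390×0.632) − e^(−1.29×0.632)) + 3.304 e^(−1.29×0.632)
= 19.48 × (0.7815 − 0.4425) + 3.304 × 0.4425 = 8.066 mg/L.
DO = 10.6 − 8.066 = 2.534 mg/L.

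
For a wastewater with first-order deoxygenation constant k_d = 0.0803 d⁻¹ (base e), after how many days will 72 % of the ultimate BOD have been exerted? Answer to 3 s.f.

t ≈ 15.9 d

y/L₀ = 1 − e^(−k_d t) = 0.72 ⇒ e^(−k_d t) = 0.280
t = −ln(0.280) / 0.0803 = 1.273 / 0.0803 = 15.85 d.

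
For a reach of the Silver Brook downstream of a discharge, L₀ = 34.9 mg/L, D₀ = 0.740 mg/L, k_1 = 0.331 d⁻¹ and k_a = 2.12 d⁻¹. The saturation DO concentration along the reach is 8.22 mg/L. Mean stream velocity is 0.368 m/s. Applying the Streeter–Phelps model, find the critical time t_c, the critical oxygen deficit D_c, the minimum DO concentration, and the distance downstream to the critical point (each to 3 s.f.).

At the critical point dD/dt = 0, so k_1 L₀ e^(−k_1 t) = k_a D. Substituting D(t) from the Streeter–Phelps equation and solving for t gives
t_c = ln[(k_a/k_1)(1 − D₀(k_a−k_1)/(k_1 L₀))] / (k_a−k_1).
Here k_a−k_1 = 1.789 d⁻¹ and 1 − D₀(k_a−k_1)/(k_1 L₀) = 1 − 0.740×1.789/(0.331×34.9) = 0.8854, so
t_c = ln(6.405 × 0.8854) / 1.789 = 1.735 / 1.789 = 0.9700 d.
D_c = (k_1/k_a) L₀ e^(−k_1 t_c) = (0.331/2.12) × 34.9 × e^(−0.331×0.9700) = 0.1561 × 34.9 × 0.7254 = 3.953 mg/L.
Minimum DO = C_s − D_c = 8.22 − 3.953 = 4.267 mg/L.
x_c = v t_c = 0.368 m/s × 0.9700 d × 86400 s/d = 30840 m ≈ 30.8 km.

t_c ≈ 0.970 d; D_c ≈ 3.95 mg/L; min DO ≈ 4.27 mg/L; x_c ≈ 30.8 km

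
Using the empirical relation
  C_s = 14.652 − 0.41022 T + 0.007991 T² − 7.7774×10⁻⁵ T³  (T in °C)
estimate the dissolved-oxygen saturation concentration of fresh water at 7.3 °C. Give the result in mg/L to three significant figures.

C_s ≈ 12.1 mg/L

C_s = 14.652 − 0.41022×7.3 + 0.007991×7.3² − 7.7774×10⁻⁵×7.3³ = 12.05 mg/L.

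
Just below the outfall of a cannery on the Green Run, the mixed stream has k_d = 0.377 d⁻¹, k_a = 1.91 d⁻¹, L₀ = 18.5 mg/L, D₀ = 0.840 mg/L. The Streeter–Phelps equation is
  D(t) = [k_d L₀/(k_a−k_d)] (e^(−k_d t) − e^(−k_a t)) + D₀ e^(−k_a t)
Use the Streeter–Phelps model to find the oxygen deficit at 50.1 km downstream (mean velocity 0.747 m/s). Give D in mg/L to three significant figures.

D ≈ 2.55 mg/L

Travel time t = x/v = 50.1 km / (0.747 m/s) = 50100 m / 0.747 m/s = 67070 s = 0.7763 d.
k_d L₀/(k_a−k_d) = 0.377×18.5/(1.91−0.377) = 6.974/1.533 = 4.550 mg/L.
e^(−k_d t) = e^(−0.377×0.7763) = 0.7463; e^(−k_a t) = e^(−1.91×0.7763) = 0.2270.
D = 4.550 × (0.7463 − 0.2270) + 0.840 × 0.2270 = 2.362 + 0.1907 = 2.553 mg/L.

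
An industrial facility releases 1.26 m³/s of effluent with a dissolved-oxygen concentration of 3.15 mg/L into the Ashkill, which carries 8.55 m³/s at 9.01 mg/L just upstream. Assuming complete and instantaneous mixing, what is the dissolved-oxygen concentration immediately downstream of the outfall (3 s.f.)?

Flow-weighted mixing: C = (Q_r C_r + Q_w C_w)/(Q_r + Q_w)
= (8.55×9.01 + 1.26×3.15)/(8.55 + 1.26) = 81.00/9.810 = 8.257 mg/L.

8.26 mg/L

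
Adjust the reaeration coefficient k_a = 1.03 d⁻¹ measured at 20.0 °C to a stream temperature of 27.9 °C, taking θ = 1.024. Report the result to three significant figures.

k_a ≈ 1.24 d⁻¹

k_a(T₂) = k_a(T₁) · θ^(T₂−T₁) = 1.03 × 1.024^(27.9−20.0)
= 1.03 × 1.024^7.90 = 1.03 × 1.206 = 1.242 d⁻¹.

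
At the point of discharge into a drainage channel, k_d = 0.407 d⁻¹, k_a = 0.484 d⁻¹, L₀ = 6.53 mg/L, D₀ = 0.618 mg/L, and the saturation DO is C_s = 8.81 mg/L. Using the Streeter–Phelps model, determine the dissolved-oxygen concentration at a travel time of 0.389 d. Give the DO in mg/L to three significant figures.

DO ≈ 7.43 mg/L

k_d L₀/(k_a−k_d) = 0.407×6.53/(0.484−0.407) = 2.658/0.07700 = 34.52 mg/L.
e^(−k_d t) = e^(−0.407×0.3890) = 0.8536; e^(−k_a t) = e^(−0.484×0.3890) = 0.8284.
D = 34.52 × (0.8536 − 0.8284) + 0.618 × 0.8284 = 0.8694 + 0.5119 = 1.381 mg/L.
DO = C_s − D = 8.81 − 1.381 = 7.429 mg/L.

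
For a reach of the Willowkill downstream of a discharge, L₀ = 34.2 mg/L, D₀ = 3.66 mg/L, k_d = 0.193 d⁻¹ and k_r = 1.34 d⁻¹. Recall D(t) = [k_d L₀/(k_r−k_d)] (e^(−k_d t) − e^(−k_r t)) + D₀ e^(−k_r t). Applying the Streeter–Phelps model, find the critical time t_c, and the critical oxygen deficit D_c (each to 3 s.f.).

t_c = [1/(k_r−k_d)] ln[(k_r/k_d)(1 − D₀(k_r−k_d)/(k_d L₀))]
= [1/(1.34−0.193)] ln[(1.34/0.193)(1 − 3.66×1.147/(0.193×34.2))]
= (1/1.147) ln[6.943 × 0.3640] = 0.8718 × ln(2.527) = 0.8718 × 0.9271 = 0.8083 d.
L(t_c) = L₀ e^(−k_d t_c) = 34.2 × 0.8556 = 29.26 mg/L, and at the critical point k_r D_c = k_d L, so D_c = (0.193/1.34) × 29.26 = 4.214 mg/L.

t_c ≈ 0.808 d; D_c ≈ 4.21 mg/L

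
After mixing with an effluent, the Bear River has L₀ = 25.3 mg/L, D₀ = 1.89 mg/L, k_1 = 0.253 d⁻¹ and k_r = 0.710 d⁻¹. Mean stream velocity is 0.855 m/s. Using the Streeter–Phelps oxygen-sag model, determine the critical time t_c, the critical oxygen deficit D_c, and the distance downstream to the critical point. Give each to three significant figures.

t_c = [1/(k_r−k_1)] ln[(k_r/k_1)(1 − D₀(k_r−k_1)/(k_1 L₀))]
= [1/(0.710−0.253)] ln[(0.710/0.253)(1 − 1.89×0.4570/(0.253×25.3))]
= (1/0.4570) ln[2.806 × 0.8651] = 2.188 × ln(2.428) = 2.188 × 0.8869 = 1.941 d.
D_c = (k_1/k_r) L₀ e^(−k_1 t_c) = (0.253/0.710) × 25.3 × e^(−0.253×1.941) = 0.3563 × 25.3 × 0.6120 = 5.517 mg/L.
x_c = v t_c = 0.855 m/s × 1.941 d × 86400 s/d = 143400 m ≈ 143 km.

t_c ≈ 1.94 d; D_c ≈ 5.52 mg/L; x_c ≈ 143 km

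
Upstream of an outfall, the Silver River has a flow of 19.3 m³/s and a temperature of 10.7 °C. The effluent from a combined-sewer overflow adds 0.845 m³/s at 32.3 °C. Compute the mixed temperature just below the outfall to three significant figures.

11.6 °C

Flow-weighted mixing: C = (Q_r C_r + Q_w C_w)/(Q_r + Q_w)
= (19.3×10.7 + 0.845×32.3)/(19.3 + 0.845) = 233.8/20.14 = 11.61 °C.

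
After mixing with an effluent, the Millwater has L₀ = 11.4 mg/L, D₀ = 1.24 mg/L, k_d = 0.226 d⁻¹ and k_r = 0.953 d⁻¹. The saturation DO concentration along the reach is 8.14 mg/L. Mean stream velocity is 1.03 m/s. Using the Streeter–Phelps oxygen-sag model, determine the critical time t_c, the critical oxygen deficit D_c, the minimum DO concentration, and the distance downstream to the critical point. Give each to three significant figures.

t_c ≈ 1.39 d; D_c ≈ 1.98 mg/L; min DO ≈ 6.16 mg/L; x_c ≈ 123 km

t_c = [1/(k_r−k_d)] ln[(k_r/k_d)(1 − D₀(k_r−k_d)/(k_d L₀))]
= [1/(0.953−0.226)] ln[(0.953/0.226)(1 − 1.24×0.7270/(0.226×11.4))]
= (1/0.7270) ln[4.217 × 0.6501] = 1.376 × ln(2.741) = 1.376 × 1.008 = 1.387 d.
D_c = (k_d/k_r) L₀ e^(−k_d t_c) = (0.226/0.953) × 11.4 × e^(−0.226×1.387) = 0.2371 × 11.4 × 0.7309 = 1.976 mg/L.
Minimum DO = C_s − D_c = 8.14 − 1.976 = 6.164 mg/L.
x_c = v t_c = 1.03 m/s × 1.387 d × 86400 s/d = 123400 m ≈ 123 km.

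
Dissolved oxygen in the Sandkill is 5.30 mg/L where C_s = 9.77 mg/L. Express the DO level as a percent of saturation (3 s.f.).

% saturation = C/C_s × 100 = 5.30/9.77 × 100 = 54.2 %.

54.2 % saturation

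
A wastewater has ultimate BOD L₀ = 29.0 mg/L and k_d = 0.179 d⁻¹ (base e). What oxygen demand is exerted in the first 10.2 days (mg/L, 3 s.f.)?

y_t = L₀(1 − e^(−k_d t)) = 29.0 × (1 − e^(−0.179×10.2))
= 29.0 × (1 − 0.1611) = 29.0 × 0.8389 = 24.33 mg/L.

y ≈ 24.3 mg/L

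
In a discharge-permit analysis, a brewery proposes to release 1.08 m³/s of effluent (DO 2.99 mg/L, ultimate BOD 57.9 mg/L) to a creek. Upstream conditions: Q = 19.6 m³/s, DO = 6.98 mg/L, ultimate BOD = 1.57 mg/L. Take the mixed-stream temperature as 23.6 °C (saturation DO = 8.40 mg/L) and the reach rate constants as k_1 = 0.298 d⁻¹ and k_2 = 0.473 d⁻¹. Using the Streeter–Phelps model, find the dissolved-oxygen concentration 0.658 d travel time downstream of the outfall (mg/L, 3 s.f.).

Mixed DO = (19.6×6.98 + 1.08×2.99)/(19.6+1.08) = 140.0/20.68 = 6.772 mg/L.
Mixed L₀ = (19.6×1.57 + 1.08×57.9)/(20.68) = 93.30/20.68 = 4.512 mg/L.
Initial deficit D₀ = C_s − DO₀ = 8.40 − 6.772 = 1.628 mg/L.
D(0.658) = [0.298×4.512/(0.473−0.298)](e^(−0.298×0.658) − e^(−0.473×0.658)) + 1.628 e^(−0.473×0.658)
= 7.683 × (0.8219 − 0.7325) + 1.628 × 0.7325 = 1.880 mg/L.
DO = 8.40 − 1.880 = 6.520 mg/L.

DO ≈ 6.52 mg/L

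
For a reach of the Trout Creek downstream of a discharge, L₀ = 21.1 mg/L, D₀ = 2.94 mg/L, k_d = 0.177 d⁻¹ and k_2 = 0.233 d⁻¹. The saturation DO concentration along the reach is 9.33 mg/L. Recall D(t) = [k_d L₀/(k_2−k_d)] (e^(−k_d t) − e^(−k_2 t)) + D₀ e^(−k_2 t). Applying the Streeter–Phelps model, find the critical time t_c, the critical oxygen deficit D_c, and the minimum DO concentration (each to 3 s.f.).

t_c ≈ 4.10 d; D_c ≈ 7.75 mg/L; min DO ≈ 1.58 mg/L

With k_2/k_d = 1.316 and 1 − D₀(k_2−k_d)/(k_d L₀) = 0.9559,
t_c = ln(1.316 × 0.9559) / (0.233 − 0.177) = ln(1.258) / 0.05600 = 0.2298/0.05600 = 4.104 d.
L(t_c) = L₀ e^(−k_d t_c) = 21.1 × 0.4837 = 10.21 mg/L, and at the critical point k_2 D_c = k_d L, so D_c = (0.177/0.233) × 10.21 = 7.753 mg/L.
Minimum DO = C_s − D_c = 9.33 − 7.753 = 1.577 mg/L.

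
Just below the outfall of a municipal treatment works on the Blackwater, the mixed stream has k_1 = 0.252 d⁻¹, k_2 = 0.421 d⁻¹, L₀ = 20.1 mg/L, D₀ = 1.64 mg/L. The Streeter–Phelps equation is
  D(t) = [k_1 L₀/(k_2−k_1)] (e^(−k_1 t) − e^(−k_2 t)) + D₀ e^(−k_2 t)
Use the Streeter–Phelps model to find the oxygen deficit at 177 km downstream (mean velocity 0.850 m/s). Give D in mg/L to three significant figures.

D ≈ 6.06 mg/L

Travel time t = x/v = 177 km / (0.850 m/s) = 177000 m / 0.850 m/s = 208200 s = 2.410 d.
k_1 L₀/(k_2−k_1) = 0.252×20.1/(0.421−0.252) = 5.065/0.1690 = 29.97 mg/L.
e^(−k_1 t) = e^(−0.252×2.410) = 0.5448; e^(−k_2 t) = e^(−0.421×2.410) = 0.3625.
D = 29.97 × (0.5448 − 0.3625) + 1.64 × 0.3625 = 5.463 + 0.5945 = 6.057 mg/L.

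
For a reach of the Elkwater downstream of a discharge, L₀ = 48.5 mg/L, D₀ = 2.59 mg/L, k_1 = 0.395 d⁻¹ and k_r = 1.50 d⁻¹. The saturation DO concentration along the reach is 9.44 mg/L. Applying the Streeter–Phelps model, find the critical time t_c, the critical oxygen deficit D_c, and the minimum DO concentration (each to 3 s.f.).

t_c ≈ 1.06 d; D_c ≈ 8.40 mg/L; min DO ≈ 1.04 mg/L

With k_r/k_1 = 3.797 and 1 − D₀(k_r−k_1)/(k_1 L₀) = 0.8506,
t_c = ln(3.797 × 0.8506) / (1.50 − 0.395) = ln(3.230) / 1.105 = 1.173/1.105 = 1.061 d.
L(t_c) = L₀ e^(−k_1 t_c) = 48.5 × 0.6576 = 31.89 mg/L, and at the critical point k_r D_c = k_1 L, so D_c = (0.395/1.50) × 31.89 = 8.399 mg/L.
Minimum DO = C_s − D_c = 9.44 − 8.399 = 1.041 mg/L.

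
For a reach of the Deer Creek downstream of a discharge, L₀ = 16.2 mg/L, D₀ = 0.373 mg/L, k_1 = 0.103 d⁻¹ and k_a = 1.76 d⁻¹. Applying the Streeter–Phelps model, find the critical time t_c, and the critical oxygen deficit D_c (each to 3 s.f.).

t_c ≈ 1.43 d; D_c ≈ 0.818 mg/L

At the critical point dD/dt = 0, so k_1 L₀ e^(−k_1 t) = k_a D. Substituting D(t) from the Streeter–Phelps equation and solving for t gives
t_c = ln[(k_a/k_1)(1 − D₀(k_a−k_1)/(k_1 L₀))] / (k_a−k_1).
Here k_a−k_1 = 1.657 d⁻¹ and 1 − D₀(k_a−k_1)/(k_1 L₀) = 1 − 0.373×1.657/(0.103×16.2) = 0.6296, so
t_c = ln(17.09 × 0.6296) / 1.657 = 2.376 / 1.657 = 1.434 d.
D_c = (k_1/k_a) L₀ e^(−k_1 t_c) = (0.103/1.76) × 16.2 × e^(−0.103×1.434) = 0.05852 × 16.2 × 0.8627 = 0.8179 mg/L.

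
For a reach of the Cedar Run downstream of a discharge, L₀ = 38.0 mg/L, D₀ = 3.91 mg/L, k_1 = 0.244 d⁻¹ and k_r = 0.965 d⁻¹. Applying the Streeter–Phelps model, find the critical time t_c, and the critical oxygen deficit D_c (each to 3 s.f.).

t_c = [1/(k_r−k_1)] ln[(k_r/k_1)(1 − D₀(k_r−k_1)/(k_1 L₀))]
= [1/(0.965−0.244)] ln[(0.965/0.244)(1 − 3.91×0.7210/(0.244×38.0))]
= (1/0.7210) ln[3.955 × 0.6960] = 1.387 × ln(2.752) = 1.387 × 1.012 = 1.404 d.
L(t_c) = L₀ e^(−k_1 t_c) = 38.0 × 0.7099 = 26.98 mg/L, and at the critical point k_r D_c = k_1 L, so D_c = (0.244/0.965) × 26.98 = 6.821 mg/L.

t_c ≈ 1.40 d; D_c ≈ 6.82 mg/L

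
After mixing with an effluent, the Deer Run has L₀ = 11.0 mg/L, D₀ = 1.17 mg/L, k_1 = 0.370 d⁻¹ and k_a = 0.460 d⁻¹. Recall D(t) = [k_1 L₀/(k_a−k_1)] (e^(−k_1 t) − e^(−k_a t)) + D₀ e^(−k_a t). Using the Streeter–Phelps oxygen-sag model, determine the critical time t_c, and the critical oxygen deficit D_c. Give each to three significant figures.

t_c = [1/(k_a−k_1)] ln[(k_a/k_1)(1 − D₀(k_a−k_1)/(k_1 L₀))]
= [1/(0.460−0.370)] ln[(0.460/0.370)(1 − 1.17×0.09000/(0.370×11.0))]
= (1/0.09000) ln[1.243 × 0.9741] = 11.11 × ln(1.211) = 11.11 × 0.1915 = 2.128 d.
D_c = (k_1/k_a) L₀ e^(−k_1 t_c) = (0.370/0.460) × 11.0 × e^(−0.370×2.128) = 0.8043 × 11.0 × 0.4551 = 4.026 mg/L.

t_c ≈ 2.13 d; D_c ≈ 4.03 mg/L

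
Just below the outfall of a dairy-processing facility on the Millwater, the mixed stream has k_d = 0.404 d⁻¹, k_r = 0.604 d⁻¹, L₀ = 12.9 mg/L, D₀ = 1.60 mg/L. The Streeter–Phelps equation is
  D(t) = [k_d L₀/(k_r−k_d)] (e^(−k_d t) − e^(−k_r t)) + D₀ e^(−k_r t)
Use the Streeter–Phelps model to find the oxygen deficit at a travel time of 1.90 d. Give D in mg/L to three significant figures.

k_d L₀/(k_r−k_d) = 0.404×12.9/(0.604−0.404) = 5.212/0.2000 = 26.06 mg/L.
e^(−k_d t) = e^(−0.404×1.900) = 0.4641; e^(−k_r t) = e^(−0.604×1.900) = 0.3174.
D = 26.06 × (0.4641 − 0.3174) + 1.60 × 0.3174 = 3.823 + 0.5078 = 4.331 mg/L.

D ≈ 4.33 mg/L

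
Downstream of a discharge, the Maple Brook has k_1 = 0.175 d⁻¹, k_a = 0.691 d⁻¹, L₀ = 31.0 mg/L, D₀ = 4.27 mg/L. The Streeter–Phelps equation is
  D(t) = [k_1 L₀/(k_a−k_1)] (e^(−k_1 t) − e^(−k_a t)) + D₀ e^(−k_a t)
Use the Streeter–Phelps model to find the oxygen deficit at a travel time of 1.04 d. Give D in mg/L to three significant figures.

D ≈ 5.72 mg/L

k_1 L₀/(k_a−k_1) = 0.175×31.0/(0.691−0.175) = 5.425/0.5160 = 10.51 mg/L.
e^(−k_1 t) = e^(−0.175×1.040) = 0.8336; e^(−k_a t) = e^(−0.691×1.040) = 0.4874.
D = 10.51 × (0.8336 − 0.4874) + 4.27 × 0.4874 = 3.640 + 2.081 = 5.721 mg/L.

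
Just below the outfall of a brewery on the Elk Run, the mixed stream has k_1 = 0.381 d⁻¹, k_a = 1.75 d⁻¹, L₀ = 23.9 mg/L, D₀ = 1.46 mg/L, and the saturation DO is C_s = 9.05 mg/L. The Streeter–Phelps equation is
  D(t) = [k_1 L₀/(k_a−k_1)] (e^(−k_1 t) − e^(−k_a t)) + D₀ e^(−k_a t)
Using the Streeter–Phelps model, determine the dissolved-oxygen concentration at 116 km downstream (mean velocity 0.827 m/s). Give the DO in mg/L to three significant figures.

DO ≈ 5.77 mg/L

Travel time t = x/v = 116 km / (0.827 m/s) = 116000 m / 0.827 m/s = 140300 s = 1.623 d.
k_1 L₀/(k_a−k_1) = 0.381×23.9/(1.75−0.381) = 9.106/1.369 = 6.651 mg/L.
e^(−k_1 t) = e^(−0.381×1.623) = 0.5387; e^(−k_a t) = e^(−1.75×1.623) = 0.05837.
D = 6.651 × (0.5387 − 0.05837) + 1.46 × 0.05837 = 3.195 + 0.08521 = 3.280 mg/L.
DO = C_s − D = 9.05 − 3.280 = 5.770 mg/L.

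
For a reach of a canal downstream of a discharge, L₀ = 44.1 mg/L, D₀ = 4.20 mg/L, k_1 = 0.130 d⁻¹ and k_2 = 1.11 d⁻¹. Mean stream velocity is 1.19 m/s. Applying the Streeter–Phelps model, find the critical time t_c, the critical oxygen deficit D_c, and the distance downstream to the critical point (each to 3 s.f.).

t_c = [1/(k_2−k_1)] ln[(k_2/k_1)(1 − D₀(k_2−k_1)/(k_1 L₀))]
= [1/(1.11−0.130)] ln[(1.11/0.130)(1 − 4.20×0.9800/(0.130×44.1))]
= (1/0.9800) ln[8.538 × 0.2821] = 1.020 × ln(2.408) = 1.020 × 0.8789 = 0.8969 d.
D_c = (k_1/k_2) L₀ e^(−k_1 t_c) = (0.130/1.11) × 44.1 × e^(−0.130×0.8969) = 0.1171 × 44.1 × 0.8899 = 4.596 mg/L.
x_c = v t_c = 1.19 m/s × 0.8969 d × 86400 s/d = 92210 m ≈ 92.2 km.

t_c ≈ 0.897 d; D_c ≈ 4.60 mg/L; x_c ≈ 92.2 km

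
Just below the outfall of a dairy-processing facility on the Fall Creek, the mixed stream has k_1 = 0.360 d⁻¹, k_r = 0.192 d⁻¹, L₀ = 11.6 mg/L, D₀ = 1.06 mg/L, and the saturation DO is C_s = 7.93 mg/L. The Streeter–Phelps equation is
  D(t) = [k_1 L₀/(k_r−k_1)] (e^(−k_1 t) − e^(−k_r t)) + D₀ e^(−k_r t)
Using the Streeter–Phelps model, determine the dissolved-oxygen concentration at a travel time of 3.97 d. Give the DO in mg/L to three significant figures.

k_1 L₀/(k_r−k_1) = 0.360×11.6/(0.192−0.360) = 4.176/-0.1680 = -24.86 mg/L.
e^(−k_1 t) = e^(−0.360×3.970) = 0.2395; e^(−k_r t) = e^(−0.192×3.970) = 0.4666.
D = -24.86 × (0.2395 − 0.4666) + 1.06 × 0.4666 = 5.646 + 0.4946 = 6.140 mg/L.
DO = C_s − D = 7.93 − 6.140 = 1.790 mg/L.

DO ≈ 1.79 mg/L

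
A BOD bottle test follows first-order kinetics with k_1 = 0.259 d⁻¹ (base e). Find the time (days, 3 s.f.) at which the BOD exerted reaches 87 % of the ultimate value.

t ≈ 7.88 d

y/L₀ = 1 − e^(−k_1 t) = 0.87 ⇒ e^(−k_1 t) = 0.130
t = −ln(0.130) / 0.259 = 2.040 / 0.259 = 7.877 d.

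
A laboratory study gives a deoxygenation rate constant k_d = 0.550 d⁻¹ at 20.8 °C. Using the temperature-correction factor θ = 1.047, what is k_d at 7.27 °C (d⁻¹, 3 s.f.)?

k_d(T₂) = k_d(T₁) · θ^(T₂−T₁) = 0.550 × 1.047^(7.27−20.8)
= 0.550 × 1.047^-13.5 = 0.550 × 0.5372 = 0.2955 d⁻¹.

k_d ≈ 0.295 d⁻¹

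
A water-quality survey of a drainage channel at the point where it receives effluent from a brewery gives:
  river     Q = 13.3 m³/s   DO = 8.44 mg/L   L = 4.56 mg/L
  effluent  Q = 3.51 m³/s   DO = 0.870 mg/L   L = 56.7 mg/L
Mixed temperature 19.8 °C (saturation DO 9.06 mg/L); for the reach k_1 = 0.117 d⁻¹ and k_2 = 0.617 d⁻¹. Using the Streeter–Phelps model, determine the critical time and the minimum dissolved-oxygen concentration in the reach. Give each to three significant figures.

Mixed DO = (13.3×8.44 + 3.51×0.870)/(13.3+3.51) = 115.3/16.81 = 6.859 mg/L.
Mixed L₀ = (13.3×4.56 + 3.51×56.7)/(16.81) = 259.7/16.81 = 15.45 mg/L.
Initial deficit D₀ = C_s − DO₀ = 9.06 − 6.859 = 2.201 mg/L.
t_c = (1/0.5000) ln[(0.617/0.117)(1 − 2.201×0.5000/(0.117×15.45))] = 2.000 × ln(2.063) = 1.448 d.
D_c = (0.117/0.617) × 15.45 × e^(−0.117×1.448) = 0.1896 × 15.45 × 0.8441 = 2.473 mg/L.
Minimum DO = 9.06 − 2.473 = 6.587 mg/L.

t_c ≈ 1.45 d; minimum DO ≈ 6.59 mg/L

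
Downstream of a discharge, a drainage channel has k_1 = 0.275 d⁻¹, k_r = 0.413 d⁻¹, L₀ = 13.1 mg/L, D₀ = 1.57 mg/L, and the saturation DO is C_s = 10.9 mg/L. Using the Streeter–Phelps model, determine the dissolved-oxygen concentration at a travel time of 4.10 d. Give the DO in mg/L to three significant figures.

k_1 L₀/(k_r−k_1) = 0.275×13.1/(0.413−0.275) = 3.603/0.1380 = 26.11 mg/L.
e^(−k_1 t) = e^(−0.275×4.100) = 0.3238; e^(−k_r t) = e^(−0.413×4.100) = 0.1839.
D = 26.11 × (0.3238 − 0.1839) + 1.57 × 0.1839 = 3.653 + 0.2887 = 3.942 mg/L.
DO = C_s − D = 10.9 − 3.942 = 6.958 mg/L.

DO ≈ 6.96 mg/L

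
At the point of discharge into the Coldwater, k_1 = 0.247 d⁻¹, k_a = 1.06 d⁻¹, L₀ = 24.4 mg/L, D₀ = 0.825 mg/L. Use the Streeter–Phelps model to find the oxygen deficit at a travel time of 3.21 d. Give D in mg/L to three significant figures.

k_1 L₀/(k_a−k_1) = 0.247×24.4/(1.06−0.247) = 6.027/0.8130 = 7.413 mg/L.
e^(−k_1 t) = e^(−0.247×3.210) = 0.4525; e^(−k_a t) = e^(−1.06×3.210) = 0.03329.
D = 7.413 × (0.4525 − 0.03329) + 0.825 × 0.03329 = 3.108 + 0.02746 = 3.135 mg/L.

D ≈ 3.14 mg/L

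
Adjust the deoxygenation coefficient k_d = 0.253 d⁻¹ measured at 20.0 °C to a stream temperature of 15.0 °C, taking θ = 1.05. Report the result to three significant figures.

k_d ≈ 0.198 d⁻¹

k_d(T₂) = k_d(T₁) · θ^(T₂−T₁) = 0.253 × 1.05^(15.0−20.0)
= 0.253 × 1.05^-5.00 = 0.253 × 0.7835 = 0.1982 d⁻¹.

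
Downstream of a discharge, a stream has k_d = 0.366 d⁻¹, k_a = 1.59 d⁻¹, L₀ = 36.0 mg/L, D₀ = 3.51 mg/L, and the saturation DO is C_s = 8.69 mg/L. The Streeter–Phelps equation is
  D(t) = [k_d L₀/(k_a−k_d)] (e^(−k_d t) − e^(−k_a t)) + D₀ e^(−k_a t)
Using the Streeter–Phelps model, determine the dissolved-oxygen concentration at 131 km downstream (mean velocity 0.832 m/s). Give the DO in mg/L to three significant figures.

DO ≈ 3.57 mg/L

Travel time t = x/v = 131 km / (0.832 m/s) = 131000 m / 0.832 m/s = 157500 s = 1.822 d.
k_d L₀/(k_a−k_d) = 0.366×36.0/(1.59−0.366) = 13.18/1.224 = 10.76 mg/L.
e^(−k_d t) = e^(−0.366×1.822) = 0.5133; e^(−k_a t) = e^(−1.59×1.822) = 0.05516.
D = 10.76 × (0.5133 − 0.05516) + 3.51 × 0.05516 = 4.931 + 0.1936 = 5.125 mg/L.
DO = C_s − D = 8.69 − 5.125 = 3.565 mg/L.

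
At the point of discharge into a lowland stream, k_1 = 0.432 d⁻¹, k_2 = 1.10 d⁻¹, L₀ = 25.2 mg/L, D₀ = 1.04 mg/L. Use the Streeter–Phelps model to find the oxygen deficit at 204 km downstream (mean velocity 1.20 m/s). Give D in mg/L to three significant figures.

Travel time t = x/v = 204 km / (1.20 m/s) = 204000 m / 1.20 m/s = 170000 s = 1.968 d.
k_1 L₀/(k_2−k_1) = 0.432×25.2/(1.10−0.432) = 10.89/0.6680 = 16.30 mg/L.
e^(−k_1 t) = e^(−0.432×1.968) = 0.4274; e^(−k_2 t) = e^(−1.10×1.968) = 0.1148.
D = 16.30 × (0.4274 − 0.1148) + 1.04 × 0.1148 = 5.094 + 0.1194 = 5.214 mg/L.

D ≈ 5.21 mg/L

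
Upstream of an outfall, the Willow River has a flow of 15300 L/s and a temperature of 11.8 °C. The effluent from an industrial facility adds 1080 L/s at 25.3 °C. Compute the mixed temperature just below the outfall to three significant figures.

12.7 °C

Flow-weighted mixing: C = (Q_r C_r + Q_w C_w)/(Q_r + Q_w)
= (15300×11.8 + 1080×25.3)/(15300 + 1080) = 207900/16380 = 12.69 °C.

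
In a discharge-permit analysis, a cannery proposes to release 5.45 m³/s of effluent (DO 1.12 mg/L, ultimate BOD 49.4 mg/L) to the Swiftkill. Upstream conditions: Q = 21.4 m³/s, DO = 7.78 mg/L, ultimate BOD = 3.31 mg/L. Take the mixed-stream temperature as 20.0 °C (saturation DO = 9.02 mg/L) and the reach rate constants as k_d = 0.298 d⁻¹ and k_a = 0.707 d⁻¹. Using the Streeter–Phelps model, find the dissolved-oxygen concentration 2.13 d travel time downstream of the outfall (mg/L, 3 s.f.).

Mixed DO = (21.4×7.78 + 5.45×1.12)/(21.4+5.45) = 172.6/26.85 = 6.428 mg/L.
Mixed L₀ = (21.4×3.31 + 5.45×49.4)/(26.85) = 340.1/26.85 = 12.67 mg/L.
Initial deficit D₀ = C_s − DO₀ = 9.02 − 6.428 = 2.592 mg/L.
D(2.13) = [0.298×12.67/(0.707−0.298)](e^(−0.298×2.13) − e^(−0.707×2.13)) + 2.592 e^(−0.707×2.13)
= 9.228 × (0.5301 − 0.2218) + 2.592 × 0.2218 = 3.420 mg/L.
DO = 9.02 − 3.420 = 5.600 mg/L.

DO ≈ 5.60 mg/L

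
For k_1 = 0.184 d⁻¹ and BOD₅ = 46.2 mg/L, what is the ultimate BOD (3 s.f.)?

L₀ ≈ 76.8 mg/L

BOD₅ = L₀(1 − e^(−5k_1)) ⇒ L₀ = BOD₅ / (1 − e^(−5×0.184))
= 46.2 / (1 − 0.3985) = 46.2 / 0.6015 = 76.81 mg/L.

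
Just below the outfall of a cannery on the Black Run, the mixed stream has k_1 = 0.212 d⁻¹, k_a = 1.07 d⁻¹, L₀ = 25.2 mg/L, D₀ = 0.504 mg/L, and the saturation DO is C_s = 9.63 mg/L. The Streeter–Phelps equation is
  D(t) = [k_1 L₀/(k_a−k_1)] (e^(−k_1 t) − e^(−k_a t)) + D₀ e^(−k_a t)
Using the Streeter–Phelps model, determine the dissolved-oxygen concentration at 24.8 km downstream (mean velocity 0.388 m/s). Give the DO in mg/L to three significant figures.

Travel time t = x/v = 24.8 km / (0.388 m/s) = 24800 m / 0.388 m/s = 63920 s = 0.7398 d.
k_1 L₀/(k_a−k_1) = 0.212×25.2/(1.07−0.212) = 5.342/0.8580 = 6.227 mg/L.
e^(−k_1 t) = e^(−0.212×0.7398) = 0.8548; e^(−k_a t) = e^(−1.07×0.7398) = 0.4531.
D = 6.227 × (0.8548 − 0.4531) + 0.504 × 0.4531 = 2.501 + 0.2284 = 2.730 mg/L.
DO = C_s − D = 9.63 − 2.730 = 6.900 mg/L.

DO ≈ 6.90 mg/L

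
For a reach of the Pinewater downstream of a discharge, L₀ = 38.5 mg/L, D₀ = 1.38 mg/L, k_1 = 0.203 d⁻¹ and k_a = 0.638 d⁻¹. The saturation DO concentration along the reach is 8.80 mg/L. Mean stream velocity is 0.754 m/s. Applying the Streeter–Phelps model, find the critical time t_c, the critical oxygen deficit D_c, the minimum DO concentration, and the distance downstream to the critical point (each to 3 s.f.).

t_c ≈ 2.45 d; D_c ≈ 7.45 mg/L; min DO ≈ 1.35 mg/L; x_c ≈ 160 km

t_c = [1/(k_a−k_1)] ln[(k_a/k_1)(1 − D₀(k_a−k_1)/(k_1 L₀))]
= [1/(0.638−0.203)] ln[(0.638/0.203)(1 − 1.38×0.4350/(0.203×38.5))]
= (1/0.4350) ln[3.143 × 0.9232] = 2.299 × ln(2.901) = 2.299 × 1.065 = 2.449 d.
D_c = (k_1/k_a) L₀ e^(−k_1 t_c) = (0.203/0.638) × 38.5 × e^(−0.203×2.449) = 0.3182 × 38.5 × 0.6083 = 7.452 mg/L.
Minimum DO = C_s − D_c = 8.80 − 7.452 = 1.348 mg/L.
x_c = v t_c = 0.754 m/s × 2.449 d × 86400 s/d = 159500 m ≈ 160 km.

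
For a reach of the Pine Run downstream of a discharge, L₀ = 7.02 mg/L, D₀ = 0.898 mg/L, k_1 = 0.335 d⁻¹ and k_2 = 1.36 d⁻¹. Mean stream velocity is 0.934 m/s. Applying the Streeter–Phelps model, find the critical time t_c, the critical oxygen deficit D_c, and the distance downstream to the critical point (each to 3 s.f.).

At the critical point dD/dt = 0, so k_1 L₀ e^(−k_1 t) = k_2 D. Substituting D(t) from the Streeter–Phelps equation and solving for t gives
t_c = ln[(k_2/k_1)(1 − D₀(k_2−k_1)/(k_1 L₀))] / (k_2−k_1).
Here k_2−k_1 = 1.025 d⁻¹ and 1 − D₀(k_2−k_1)/(k_1 L₀) = 1 − 0.898×1.025/(0.335×7.02) = 0.6086, so
t_c = ln(4.060 × 0.6086) / 1.025 = 0.9045 / 1.025 = 0.8825 d.
L(t_c) = L₀ e^(−k_1 t_c) = 7.02 × 0.7441 = 5.223 mg/L, and at the critical point k_2 D_c = k_1 L, so D_c = (0.335/1.36) × 5.223 = 1.287 mg/L.
x_c = v t_c = 0.934 m/s × 0.8825 d × 86400 s/d = 71210 m ≈ 71.2 km.

t_c ≈ 0.882 d; D_c ≈ 1.29 mg/L; x_c ≈ 71.2 km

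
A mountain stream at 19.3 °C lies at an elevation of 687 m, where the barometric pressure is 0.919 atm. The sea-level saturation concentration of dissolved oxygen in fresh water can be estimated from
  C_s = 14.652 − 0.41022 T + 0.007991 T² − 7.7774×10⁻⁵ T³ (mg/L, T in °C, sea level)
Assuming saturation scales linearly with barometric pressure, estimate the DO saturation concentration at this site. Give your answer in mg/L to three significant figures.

C_s ≈ 8.41 mg/L

At sea level: C_s = 14.652 − 0.41022×19.3 + 0.007991×19.3² − 7.7774×10⁻⁵×19.3³ = 9.152 mg/L.
Pressure correction: C_s' = 9.152 × 0.919 = 8.411 mg/L.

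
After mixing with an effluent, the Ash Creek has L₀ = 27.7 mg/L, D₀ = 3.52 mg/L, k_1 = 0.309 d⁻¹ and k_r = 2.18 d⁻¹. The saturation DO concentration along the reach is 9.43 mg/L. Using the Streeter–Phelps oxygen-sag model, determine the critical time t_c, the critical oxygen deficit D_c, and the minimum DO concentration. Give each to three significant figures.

With k_r/k_1 = 7.055 and 1 − D₀(k_r−k_1)/(k_1 L₀) = 0.2306,
t_c = ln(7.055 × 0.2306) / (2.18 − 0.309) = ln(1.627) / 1.871 = 0.4865/1.871 = 0.2600 d.
D_c = (k_1/k_r) L₀ e^(−k_1 t_c) = (0.309/2.18) × 27.7 × e^(−0.309×0.2600) = 0.1417 × 27.7 × 0.9228 = 3.623 mg/L.
Minimum DO = C_s − D_c = 9.43 − 3.623 = 5.807 mg/L.

t_c ≈ 0.260 d; D_c ≈ 3.62 mg/L; min DO ≈ 5.81 mg/L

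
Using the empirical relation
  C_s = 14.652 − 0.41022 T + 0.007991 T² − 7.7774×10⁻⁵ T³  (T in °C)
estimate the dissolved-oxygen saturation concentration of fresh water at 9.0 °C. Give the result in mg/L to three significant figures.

C_s ≈ 11.6 mg/L

C_s = 14.652 − 0.41022×9.0 + 0.007991×9.0² − 7.7774×10⁻⁵×9.0³ = 11.55 mg/L.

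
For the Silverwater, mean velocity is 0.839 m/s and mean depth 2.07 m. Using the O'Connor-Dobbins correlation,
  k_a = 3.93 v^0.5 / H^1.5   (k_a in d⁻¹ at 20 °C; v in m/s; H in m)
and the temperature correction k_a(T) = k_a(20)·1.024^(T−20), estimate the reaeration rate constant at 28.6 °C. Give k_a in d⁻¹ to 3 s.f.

k_a ≈ 1.48 d⁻¹

k_a(20) = 3.93 × 0.839^0.5 / 2.07^1.5 = 3.93 × 0.9160 / 2.978 = 1.209 d⁻¹.
k_a(28.6) = 1.209 × 1.024^(28.6−20) = 1.209 × 1.226 = 1.482 d⁻¹.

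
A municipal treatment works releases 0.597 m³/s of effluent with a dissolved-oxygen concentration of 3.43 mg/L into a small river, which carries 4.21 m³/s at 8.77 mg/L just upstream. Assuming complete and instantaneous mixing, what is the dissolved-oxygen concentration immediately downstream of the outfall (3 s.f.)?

Flow-weighted mixing: C = (Q_r C_r + Q_w C_w)/(Q_r + Q_w)
= (4.21×8.77 + 0.597×3.43)/(4.21 + 0.597) = 38.97/4.807 = 8.107 mg/L.

8.11 mg/L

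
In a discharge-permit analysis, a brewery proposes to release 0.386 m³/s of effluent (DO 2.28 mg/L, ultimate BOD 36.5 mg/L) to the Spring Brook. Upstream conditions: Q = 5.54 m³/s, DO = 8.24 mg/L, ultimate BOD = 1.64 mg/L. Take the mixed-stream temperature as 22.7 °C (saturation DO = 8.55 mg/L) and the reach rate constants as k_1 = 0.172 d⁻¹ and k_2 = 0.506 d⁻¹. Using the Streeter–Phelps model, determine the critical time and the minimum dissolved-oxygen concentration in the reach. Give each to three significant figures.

Mixed DO = (5.54×8.24 + 0.386×2.28)/(5.54+0.386) = 46.53/5.926 = 7.852 mg/L.
Mixed L₀ = (5.54×1.64 + 0.386×36.5)/(5.926) = 23.17/5.926 = 3.911 mg/L.
Initial deficit D₀ = C_s − DO₀ = 8.55 − 7.852 = 0.6982 mg/L.
t_c = (1/0.3340) ln[(0.506/0.172)(1 − 0.6982×0.3340/(0.172×3.911))] = 2.994 × ln(1.922) = 1.956 d.
D_c = (0.172/0.506) × 3.911 × e^(−0.172×1.956) = 0.3399 × 3.911 × 0.7143 = 0.9495 mg/L.
Minimum DO = 8.55 − 0.9495 = 7.600 mg/L.

t_c ≈ 1.96 d; minimum DO ≈ 7.60 mg/L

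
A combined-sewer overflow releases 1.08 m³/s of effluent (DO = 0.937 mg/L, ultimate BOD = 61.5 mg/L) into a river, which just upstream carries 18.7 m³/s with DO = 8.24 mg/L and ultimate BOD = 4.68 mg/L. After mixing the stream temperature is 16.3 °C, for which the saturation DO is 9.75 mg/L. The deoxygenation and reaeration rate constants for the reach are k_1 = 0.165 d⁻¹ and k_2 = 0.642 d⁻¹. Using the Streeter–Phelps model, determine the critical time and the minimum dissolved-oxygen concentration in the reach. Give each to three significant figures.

t_c ≈ 0.260 d; minimum DO ≈ 7.83 mg/L

Mixed DO = (18.7×8.24 + 1.08×0.937)/(18.7+1.08) = 155.1/19.78 = 7.841 mg/L.
Mixed L₀ = (18.7×4.68 + 1.08×61.5)/(19.78) = 153.9/19.78 = 7.782 mg/L.
Initial deficit D₀ = C_s − DO₀ = 9.75 − 7.841 = 1.909 mg/L.
t_c = (1/0.4770) ln[(0.642/0.165)(1 − 1.909×0.4770/(0.165×7.782))] = 2.096 × ln(1.132) = 0.2601 d.
D_c = (0.165/0.642) × 7.782 × e^(−0.165×0.2601) = 0.2570 × 7.782 × 0.9580 = 1.916 mg/L.
Minimum DO = 9.75 − 1.916 = 7.834 mg/L.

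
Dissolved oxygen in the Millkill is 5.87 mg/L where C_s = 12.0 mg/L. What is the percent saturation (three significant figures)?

% saturation = C/C_s × 100 = 5.87/12.0 × 100 = 48.9 %.

48.9 % saturation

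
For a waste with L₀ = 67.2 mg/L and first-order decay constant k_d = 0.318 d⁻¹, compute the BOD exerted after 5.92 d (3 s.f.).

y_t = L₀(1 − e^(−k_d t)) = 67.2 × (1 − e^(−0.318×5.92))
= 67.2 × (1 − 0.1522) = 67.2 × 0.8478 = 56.97 mg/L.

y ≈ 57.0 mg/L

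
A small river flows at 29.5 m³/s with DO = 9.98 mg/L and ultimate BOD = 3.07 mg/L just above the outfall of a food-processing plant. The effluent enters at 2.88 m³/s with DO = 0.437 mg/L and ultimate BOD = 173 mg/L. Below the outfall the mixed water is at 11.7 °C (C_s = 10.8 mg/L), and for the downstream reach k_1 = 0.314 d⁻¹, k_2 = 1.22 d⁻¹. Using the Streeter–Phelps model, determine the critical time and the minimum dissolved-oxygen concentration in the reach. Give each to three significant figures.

t_c ≈ 1.16 d; minimum DO ≈ 7.55 mg/L

Mixed DO = (29.5×9.98 + 2.88×0.437)/(29.5+2.88) = 295.7/32.38 = 9.131 mg/L.
Mixed L₀ = (29.5×3.07 + 2.88×173)/(32.38) = 588.8/32.38 = 18.18 mg/L.
Initial deficit D₀ = C_s − DO₀ = 10.8 − 9.131 = 1.669 mg/L.
t_c = (1/0.9060) ln[(1.22/0.314)(1 − 1.669×0.9060/(0.314×18.18))] = 1.104 × ln(2.857) = 1.159 d.
D_c = (0.314/1.22) × 18.18 × e^(−0.314×1.159) = 0.2574 × 18.18 × 0.6950 = 3.253 mg/L.
Minimum DO = 10.8 − 3.253 = 7.547 mg/L.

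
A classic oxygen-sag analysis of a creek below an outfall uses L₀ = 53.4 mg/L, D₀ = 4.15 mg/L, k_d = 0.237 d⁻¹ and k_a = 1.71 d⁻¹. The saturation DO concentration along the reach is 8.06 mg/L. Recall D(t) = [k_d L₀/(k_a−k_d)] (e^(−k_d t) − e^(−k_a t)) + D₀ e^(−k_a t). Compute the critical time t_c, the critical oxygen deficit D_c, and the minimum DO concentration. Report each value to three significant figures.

t_c ≈ 0.894 d; D_c ≈ 5.99 mg/L; min DO ≈ 2.07 mg/L

t_c = [1/(k_a−k_d)] ln[(k_a/k_d)(1 − D₀(k_a−k_d)/(k_d L₀))]
= [1/(1.71−0.237)] ln[(1.71/0.237)(1 − 4.15×1.473/(0.237×53.4))]
= (1/1.473) ln[7.215 × 0.5170] = 0.6789 × ln(3.730) = 0.6789 × 1.316 = 0.8937 d.
L(t_c) = L₀ e^(−k_d t_c) = 53.4 × 0.8091 = 43.21 mg/L, and at the critical point k_a D_c = k_d L, so D_c = (0.237/1.71) × 43.21 = 5.988 mg/L.
Minimum DO = C_s − D_c = 8.06 − 5.988 = 2.072 mg/L.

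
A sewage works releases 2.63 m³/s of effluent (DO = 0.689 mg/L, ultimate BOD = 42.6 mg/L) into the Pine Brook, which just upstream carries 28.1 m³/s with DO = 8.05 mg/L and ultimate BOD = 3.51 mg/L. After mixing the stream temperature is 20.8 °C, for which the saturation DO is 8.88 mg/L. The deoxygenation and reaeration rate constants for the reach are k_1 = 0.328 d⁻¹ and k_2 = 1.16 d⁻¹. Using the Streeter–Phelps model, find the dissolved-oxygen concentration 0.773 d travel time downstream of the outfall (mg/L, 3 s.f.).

DO ≈ 7.29 mg/L

Mixed DO = (28.1×8.05 + 2.63×0.689)/(28.1+2.63) = 228.0/30.73 = 7.420 mg/L.
Mixed L₀ = (28.1×3.51 + 2.63×42.6)/(30.73) = 210.7/30.73 = 6.855 mg/L.
Initial deficit D₀ = C_s − DO₀ = 8.88 − 7.420 = 1.460 mg/L.
D(0.773) = [0.328×6.855/(1.16−0.328)](e^(−0.328×0.773) − e^(−1.16×0.773)) + 1.460 e^(−1.16×0.773)
= 2.703 × (0.7760 − 0.4079) + 1.460 × 0.4079 = 1.590 mg/L.
DO = 8.88 − 1.590 = 7.290 mg/L.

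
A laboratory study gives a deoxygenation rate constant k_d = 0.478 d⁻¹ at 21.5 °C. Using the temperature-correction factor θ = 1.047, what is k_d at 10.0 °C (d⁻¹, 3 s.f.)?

k_d ≈ 0.282 d⁻¹

k_d(T₂) = k_d(T₁) · θ^(T₂−T₁) = 0.478 × 1.047^(10.0−21.5)
= 0.478 × 1.047^-11.5 = 0.478 × 0.5897 = 0.2819 d⁻¹.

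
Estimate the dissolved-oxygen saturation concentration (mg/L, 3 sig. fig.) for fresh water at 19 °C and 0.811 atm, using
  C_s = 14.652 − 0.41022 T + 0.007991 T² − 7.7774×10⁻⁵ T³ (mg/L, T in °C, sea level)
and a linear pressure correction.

C_s ≈ 7.47 mg/L

At sea level: C_s = 14.652 − 0.41022×19 + 0.007991×19² − 7.7774×10⁻⁵×19³ = 9.209 mg/L.
Pressure correction: C_s' = 9.209 × 0.811 = 7.469 mg/L.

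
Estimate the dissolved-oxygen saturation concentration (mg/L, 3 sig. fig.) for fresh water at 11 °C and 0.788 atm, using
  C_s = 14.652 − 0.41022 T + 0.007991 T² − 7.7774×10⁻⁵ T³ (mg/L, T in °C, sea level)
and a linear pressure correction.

At sea level: C_s = 14.652 − 0.41022×11 + 0.007991×11² − 7.7774×10⁻⁵×11³ = 11.00 mg/L.
Pressure correction: C_s' = 11.00 × 0.788 = 8.670 mg/L.

C_s ≈ 8.67 mg/L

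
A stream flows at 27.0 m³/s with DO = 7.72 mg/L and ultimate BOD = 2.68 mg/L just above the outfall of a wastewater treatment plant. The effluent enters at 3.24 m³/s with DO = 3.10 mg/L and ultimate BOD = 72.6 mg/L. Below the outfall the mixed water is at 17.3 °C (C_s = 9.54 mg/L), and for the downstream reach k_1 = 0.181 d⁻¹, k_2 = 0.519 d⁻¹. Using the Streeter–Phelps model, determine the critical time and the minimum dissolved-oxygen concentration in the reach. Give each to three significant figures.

t_c ≈ 1.48 d; minimum DO ≈ 6.83 mg/L

Mixed DO = (27.0×7.72 + 3.24×3.10)/(27.0+3.24) = 218.5/30.24 = 7.225 mg/L.
Mixed L₀ = (27.0×2.68 + 3.24×72.6)/(30.24) = 307.6/30.24 = 10.17 mg/L.
Initial deficit D₀ = C_s − DO₀ = 9.54 − 7.225 = 2.315 mg/L.
t_c = (1/0.3380) ln[(0.519/0.181)(1 − 2.315×0.3380/(0.181×10.17))] = 2.959 × ln(1.649) = 1.479 d.
D_c = (0.181/0.519) × 10.17 × e^(−0.181×1.479) = 0.3487 × 10.17 × 0.7651 = 2.714 mg/L.
Minimum DO = 9.54 − 2.714 = 6.826 mg/L.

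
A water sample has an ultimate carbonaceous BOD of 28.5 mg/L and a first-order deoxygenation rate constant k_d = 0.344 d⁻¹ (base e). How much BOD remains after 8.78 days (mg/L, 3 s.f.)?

L ≈ 1.39 mg/L

L_t = L₀ e^(−k_d t) = 28.5 × e^(−0.344×8.78) = 28.5 × 0.04879 = 1.390 mg/L.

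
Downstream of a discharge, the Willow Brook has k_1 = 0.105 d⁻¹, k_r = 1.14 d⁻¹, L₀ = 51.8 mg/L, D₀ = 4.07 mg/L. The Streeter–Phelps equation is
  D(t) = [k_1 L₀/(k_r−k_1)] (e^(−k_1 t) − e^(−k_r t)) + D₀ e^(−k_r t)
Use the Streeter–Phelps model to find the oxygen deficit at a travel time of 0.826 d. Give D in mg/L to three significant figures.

k_1 L₀/(k_r−k_1) = 0.105×51.8/(1.14−0.105) = 5.439/1.035 = 5.255 mg/L.
e^(−k_1 t) = e^(−0.105×0.8260) = 0.9169; e^(−k_r t) = e^(−1.14×0.8260) = 0.3900.
D = 5.255 × (0.9169 − 0.3900) + 4.07 × 0.3900 = 2.769 + 1.587 = 4.356 mg/L.

D ≈ 4.36 mg/L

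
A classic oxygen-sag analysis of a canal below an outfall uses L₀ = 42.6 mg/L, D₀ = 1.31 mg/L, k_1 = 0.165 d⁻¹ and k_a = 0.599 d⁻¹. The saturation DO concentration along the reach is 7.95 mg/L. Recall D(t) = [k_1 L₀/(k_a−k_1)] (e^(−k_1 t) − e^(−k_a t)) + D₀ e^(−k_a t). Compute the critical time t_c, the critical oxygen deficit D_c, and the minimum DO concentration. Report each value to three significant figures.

t_c ≈ 2.78 d; D_c ≈ 7.42 mg/L; min DO ≈ 0.528 mg/L

At the critical point dD/dt = 0, so k_1 L₀ e^(−k_1 t) = k_a D. Substituting D(t) from the Streeter–Phelps equation and solving for t gives
t_c = ln[(k_a/k_1)(1 − D₀(k_a−k_1)/(k_1 L₀))] / (k_a−k_1).
Here k_a−k_1 = 0.4340 d⁻¹ and 1 − D₀(k_a−k_1)/(k_1 L₀) = 1 − 1.31×0.4340/(0.165×42.6) = 0.9191, so
t_c = ln(3.630 × 0.9191) / 0.4340 = 1.205 / 0.4340 = 2.776 d.
D_c = (k_1/k_a) L₀ e^(−k_1 t_c) = (0.165/0.599) × 42.6 × e^(−0.165×2.776) = 0.2755 × 42.6 × 0.6325 = 7.422 mg/L.
Minimum DO = C_s − D_c = 7.95 − 7.422 = 0.5282 mg/L.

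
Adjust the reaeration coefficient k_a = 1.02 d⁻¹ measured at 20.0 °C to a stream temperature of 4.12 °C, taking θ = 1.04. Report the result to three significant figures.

k_a ≈ 0.547 d⁻¹

k_a(T₂) = k_a(T₁) · θ^(T₂−T₁) = 1.02 × 1.04^(4.12−20.0)
= 1.02 × 1.04^-15.9 = 1.02 × 0.5364 = 0.5472 d⁻¹.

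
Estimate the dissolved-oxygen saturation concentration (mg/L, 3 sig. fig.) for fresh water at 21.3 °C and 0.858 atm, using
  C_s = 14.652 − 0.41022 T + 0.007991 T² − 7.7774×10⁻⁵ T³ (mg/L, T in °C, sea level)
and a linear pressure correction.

C_s ≈ 7.54 mg/L

At sea level: C_s = 14.652 − 0.41022×21.3 + 0.007991×21.3² − 7.7774×10⁻⁵×21.3³ = 8.788 mg/L.
Pressure correction: C_s' = 8.788 × 0.858 = 7.540 mg/L.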